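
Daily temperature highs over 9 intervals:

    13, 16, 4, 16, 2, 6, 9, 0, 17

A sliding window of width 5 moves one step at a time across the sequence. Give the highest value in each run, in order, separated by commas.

(13, 16, 4, 16, 2) → max 16
(16, 4, 16, 2, 6) → max 16
(4, 16, 2, 6, 9) → max 16
(16, 2, 6, 9, 0) → max 16
(2, 6, 9, 0, 17) → max 17

16, 16, 16, 16, 17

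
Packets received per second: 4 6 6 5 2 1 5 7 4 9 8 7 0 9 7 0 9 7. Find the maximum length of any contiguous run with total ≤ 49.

Extend to the right; shrink from the left whenever the sum exceeds 49:
→ 4: sum 4, len 1
→ 6: sum 10, len 2
→ 6: sum 16, len 3
→ 5: sum 21, len 4
→ 2: sum 23, len 5
→ 1: sum 24, len 6
→ 5: sum 29, len 7
→ 7: sum 36, len 8
→ 4: sum 40, len 9
→ 9: sum 49, len 10
→ 8 (dropped 4, 6): sum 47, len 9
→ 7 (dropped 6): sum 48, len 9
→ 0: sum 48, len 10
→ 9 (dropped 5, 2, 1): sum 49, len 8
→ 7 (dropped 5, 7): sum 44, len 7
→ 0: sum 44, len 8
→ 9 (dropped 4): sum 49, len 8
→ 7 (dropped 9): sum 47, len 8
Longest length seen: 10.

10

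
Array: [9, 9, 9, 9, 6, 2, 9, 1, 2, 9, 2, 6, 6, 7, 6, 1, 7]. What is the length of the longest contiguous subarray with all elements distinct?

4

add 9: [9] len 1
add 9 (repeat 9, move left end past it): [9] len 1
add 9 (repeat 9, move left end past it): [9] len 1
add 9 (repeat 9, move left end past it): [9] len 1
add 6: [9, 6] len 2
add 2: [9, 6, 2] len 3
add 9 (repeat 9, move left end past it): [6, 2, 9] len 3
add 1: [6, 2, 9, 1] len 4
add 2 (repeat 2, move left end past it): [9, 1, 2] len 3
add 9 (repeat 9, move left end past it): [1, 2, 9] len 3
add 2 (repeat 2, move left end past it): [9, 2] len 2
add 6: [9, 2, 6] len 3
add 6 (repeat 6, move left end past it): [6] len 1
add 7: [6, 7] len 2
add 6 (repeat 6, move left end past it): [7, 6] len 2
add 1: [7, 6, 1] len 3
add 7 (repeat 7, move left end past it): [6, 1, 7] len 3
Longest all-distinct length: 4.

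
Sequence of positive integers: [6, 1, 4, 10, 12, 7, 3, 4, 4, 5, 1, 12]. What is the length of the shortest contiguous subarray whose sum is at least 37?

6

add 6: running sum 6 < 37
add 1: running sum 7 < 37
add 4: running sum 11 < 37
add 10: running sum 21 < 37
add 12: running sum 33 < 37
end 5: [6, 1, 4, 10, 12, 7] sum 40, len 6
end 6: [1, 4, 10, 12, 7, 3] sum 37, len 6
end 7: [4, 10, 12, 7, 3, 4] sum 40, len 6
end 8: [10, 12, 7, 3, 4, 4] sum 40, len 6
end 9: [10, 12, 7, 3, 4, 4, 5] sum 45, len 7
end 10: [10, 12, 7, 3, 4, 4, 5, 1] sum 46, len 8
end 11: [12, 7, 3, 4, 4, 5, 1, 12] sum 48, len 8
Shortest qualifying length: 6.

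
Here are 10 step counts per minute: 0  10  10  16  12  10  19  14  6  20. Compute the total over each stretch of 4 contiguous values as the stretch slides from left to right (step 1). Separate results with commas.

36, 48, 48, 57, 55, 49, 59

(0, 10, 10, 16) → sum 36
(10, 10, 16, 12) → sum 48
(10, 16, 12, 10) → sum 48
(16, 12, 10, 19) → sum 57
(12, 10, 19, 14) → sum 55
(10, 19, 14, 6) → sum 49
(19, 14, 6, 20) → sum 59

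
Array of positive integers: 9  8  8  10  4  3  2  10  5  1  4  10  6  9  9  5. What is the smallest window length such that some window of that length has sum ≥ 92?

15

Extend right; whenever the sum reaches 92, record the length and shrink from the left:
add 9: running sum 9 < 92
add 8: running sum 17 < 92
add 8: running sum 25 < 92
add 10: running sum 35 < 92
add 4: running sum 39 < 92
add 3: running sum 42 < 92
add 2: running sum 44 < 92
add 10: running sum 54 < 92
add 5: running sum 59 < 92
add 1: running sum 60 < 92
add 4: running sum 64 < 92
add 10: running sum 74 < 92
add 6: running sum 80 < 92
add 9: running sum 89 < 92
add 9: shortest ending here [9, 8, 8, 10, 4, 3, 2, 10, 5, 1, 4, 10, 6, 9, 9] sum 98, len 15
add 5: shortest ending here [8, 8, 10, 4, 3, 2, 10, 5, 1, 4, 10, 6, 9, 9, 5] sum 94, len 15
Shortest qualifying length: 15.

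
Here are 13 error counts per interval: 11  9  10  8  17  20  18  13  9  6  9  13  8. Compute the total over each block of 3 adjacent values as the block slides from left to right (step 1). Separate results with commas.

30, 27, 35, 45, 55, 51, 40, 28, 24, 28, 30

Sliding a size-3 window across the 13 values:
[11, 9, 10] → sum 30
[9, 10, 8] → sum 27
[10, 8, 17] → sum 35
[8, 17, 20] → sum 45
[17, 20, 18] → sum 55
[20, 18, 13] → sum 51
[18, 13, 9] → sum 40
[13, 9, 6] → sum 28
[9, 6, 9] → sum 24
[6, 9, 13] → sum 28
[9, 13, 8] → sum 30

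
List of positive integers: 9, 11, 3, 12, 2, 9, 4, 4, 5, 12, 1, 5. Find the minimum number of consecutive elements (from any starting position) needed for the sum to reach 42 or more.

6

add 9: running sum 9 < 42
add 11: running sum 20 < 42
add 3: running sum 23 < 42
add 12: running sum 35 < 42
add 2: running sum 37 < 42
end 5: [9, 11, 3, 12, 2, 9] sum 46, len 6
end 6: [9, 11, 3, 12, 2, 9, 4] sum 50, len 7
end 7: [11, 3, 12, 2, 9, 4, 4] sum 45, len 7
end 8: [11, 3, 12, 2, 9, 4, 4, 5] sum 50, len 8
end 9: [12, 2, 9, 4, 4, 5, 12] sum 48, len 7
end 10: [12, 2, 9, 4, 4, 5, 12, 1] sum 49, len 8
end 11: [2, 9, 4, 4, 5, 12, 1, 5] sum 42, len 8
Shortest qualifying length: 6.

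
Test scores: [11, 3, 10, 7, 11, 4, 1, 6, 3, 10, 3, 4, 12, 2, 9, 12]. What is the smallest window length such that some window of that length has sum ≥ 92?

add 11: running sum 11 < 92
add 3: running sum 14 < 92
add 10: running sum 24 < 92
add 7: running sum 31 < 92
add 11: running sum 42 < 92
add 4: running sum 46 < 92
add 1: running sum 47 < 92
add 6: running sum 53 < 92
add 3: running sum 56 < 92
add 10: running sum 66 < 92
add 3: running sum 69 < 92
add 4: running sum 73 < 92
add 12: running sum 85 < 92
add 2: running sum 87 < 92
end 14: [11, 3, 10, 7, 11, 4, 1, 6, 3, 10, 3, 4, 12, 2, 9] sum 96, len 15
end 15: [10, 7, 11, 4, 1, 6, 3, 10, 3, 4, 12, 2, 9, 12] sum 94, len 14
Shortest qualifying length: 14.

14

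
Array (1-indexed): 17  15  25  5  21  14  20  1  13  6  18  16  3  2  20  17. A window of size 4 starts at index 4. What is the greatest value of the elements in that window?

Elements at indices 4..7: 5, 21, 14, 20
max(5, 21, 14, 20) = 21

21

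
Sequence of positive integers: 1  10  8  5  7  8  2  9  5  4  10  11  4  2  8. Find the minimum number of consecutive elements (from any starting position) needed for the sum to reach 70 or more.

11

add 1: running sum 1 < 70
add 10: running sum 11 < 70
add 8: running sum 19 < 70
add 5: running sum 24 < 70
add 7: running sum 31 < 70
add 8: running sum 39 < 70
add 2: running sum 41 < 70
add 9: running sum 50 < 70
add 5: running sum 55 < 70
add 4: running sum 59 < 70
add 10: running sum 69 < 70
end 11: [10, 8, 5, 7, 8, 2, 9, 5, 4, 10, 11] sum 79, len 11
end 12: [8, 5, 7, 8, 2, 9, 5, 4, 10, 11, 4] sum 73, len 11
end 13: [8, 5, 7, 8, 2, 9, 5, 4, 10, 11, 4, 2] sum 75, len 12
end 14: [7, 8, 2, 9, 5, 4, 10, 11, 4, 2, 8] sum 70, len 11
Shortest qualifying length: 11.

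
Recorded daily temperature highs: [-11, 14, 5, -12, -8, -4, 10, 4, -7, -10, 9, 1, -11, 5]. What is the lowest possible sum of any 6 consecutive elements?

-17

Window sums for each of the 9 positions:
[-11, 14, 5, -12, -8, -4] → sum -16
[14, 5, -12, -8, -4, 10] → sum 5
[5, -12, -8, -4, 10, 4] → sum -5
[-12, -8, -4, 10, 4, -7] → sum -17
[-8, -4, 10, 4, -7, -10] → sum -15
[-4, 10, 4, -7, -10, 9] → sum 2
[10, 4, -7, -10, 9, 1] → sum 7
[4, -7, -10, 9, 1, -11] → sum -14
[-7, -10, 9, 1, -11, 5] → sum -13
Lowest of these is -17.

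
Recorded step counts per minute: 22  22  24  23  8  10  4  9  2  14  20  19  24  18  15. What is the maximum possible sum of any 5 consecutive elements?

(22, 22, 24, 23, 8) → sum 99
(22, 24, 23, 8, 10) → sum 87
(24, 23, 8, 10, 4) → sum 69
(23, 8, 10, 4, 9) → sum 54
(8, 10, 4, 9, 2) → sum 33
(10, 4, 9, 2, 14) → sum 39
(4, 9, 2, 14, 20) → sum 49
(9, 2, 14, 20, 19) → sum 64
(2, 14, 20, 19, 24) → sum 79
(14, 20, 19, 24, 18) → sum 95
(20, 19, 24, 18, 15) → sum 96
Maximum of these is 99.

99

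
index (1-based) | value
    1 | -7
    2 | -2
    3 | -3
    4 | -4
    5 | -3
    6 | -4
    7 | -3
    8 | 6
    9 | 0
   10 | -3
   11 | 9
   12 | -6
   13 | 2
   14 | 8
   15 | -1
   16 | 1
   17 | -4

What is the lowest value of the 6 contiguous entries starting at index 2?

Elements at indices 2..7: -2, -3, -4, -3, -4, -3
min(-2, -3, -4, -3, -4, -3) = -4

-4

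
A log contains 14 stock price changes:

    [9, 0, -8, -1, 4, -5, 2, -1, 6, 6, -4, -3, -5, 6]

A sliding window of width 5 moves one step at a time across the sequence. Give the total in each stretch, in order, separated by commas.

[9, 0, -8, -1, 4] → sum 4
[0, -8, -1, 4, -5] → sum -10
[-8, -1, 4, -5, 2] → sum -8
[-1, 4, -5, 2, -1] → sum -1
[4, -5, 2, -1, 6] → sum 6
[-5, 2, -1, 6, 6] → sum 8
[2, -1, 6, 6, -4] → sum 9
[-1, 6, 6, -4, -3] → sum 4
[6, 6, -4, -3, -5] → sum 0
[6, -4, -3, -5, 6] → sum 0

4, -10, -8, -1, 6, 8, 9, 4, 0, 0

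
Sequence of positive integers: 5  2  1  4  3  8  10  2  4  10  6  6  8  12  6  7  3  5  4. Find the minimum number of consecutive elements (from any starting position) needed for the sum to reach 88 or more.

14

add 5: running sum 5 < 88
add 2: running sum 7 < 88
add 1: running sum 8 < 88
add 4: running sum 12 < 88
add 3: running sum 15 < 88
add 8: running sum 23 < 88
add 10: running sum 33 < 88
add 2: running sum 35 < 88
add 4: running sum 39 < 88
add 10: running sum 49 < 88
add 6: running sum 55 < 88
add 6: running sum 61 < 88
add 8: running sum 69 < 88
add 12: running sum 81 < 88
add 6: running sum 87 < 88
end 15: [2, 1, 4, 3, 8, 10, 2, 4, 10, 6, 6, 8, 12, 6, 7] sum 89, len 15
end 16: [4, 3, 8, 10, 2, 4, 10, 6, 6, 8, 12, 6, 7, 3] sum 89, len 14
end 17: [3, 8, 10, 2, 4, 10, 6, 6, 8, 12, 6, 7, 3, 5] sum 90, len 14
end 18: [8, 10, 2, 4, 10, 6, 6, 8, 12, 6, 7, 3, 5, 4] sum 91, len 14
Shortest qualifying length: 14.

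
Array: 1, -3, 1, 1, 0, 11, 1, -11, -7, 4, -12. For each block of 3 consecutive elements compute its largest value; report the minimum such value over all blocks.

1

Window maxs for each of the 9 positions:
(1, -3, 1) → max 1
(-3, 1, 1) → max 1
(1, 1, 0) → max 1
(1, 0, 11) → max 11
(0, 11, 1) → max 11
(11, 1, -11) → max 11
(1, -11, -7) → max 1
(-11, -7, 4) → max 4
(-7, 4, -12) → max 4
Minimum of these is 1.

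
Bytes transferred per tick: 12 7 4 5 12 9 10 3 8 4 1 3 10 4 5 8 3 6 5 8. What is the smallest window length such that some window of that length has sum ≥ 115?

19

add 12: running sum 12 < 115
add 7: running sum 19 < 115
add 4: running sum 23 < 115
add 5: running sum 28 < 115
add 12: running sum 40 < 115
add 9: running sum 49 < 115
add 10: running sum 59 < 115
add 3: running sum 62 < 115
add 8: running sum 70 < 115
add 4: running sum 74 < 115
add 1: running sum 75 < 115
add 3: running sum 78 < 115
add 10: running sum 88 < 115
add 4: running sum 92 < 115
add 5: running sum 97 < 115
add 8: running sum 105 < 115
add 3: running sum 108 < 115
add 6: running sum 114 < 115
end 18: [12, 7, 4, 5, 12, 9, 10, 3, 8, 4, 1, 3, 10, 4, 5, 8, 3, 6, 5] sum 119, len 19
end 19: [7, 4, 5, 12, 9, 10, 3, 8, 4, 1, 3, 10, 4, 5, 8, 3, 6, 5, 8] sum 115, len 19
Shortest qualifying length: 19.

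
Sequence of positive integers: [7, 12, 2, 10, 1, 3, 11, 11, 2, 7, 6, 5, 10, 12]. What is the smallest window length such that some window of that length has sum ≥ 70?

11

add 7: running sum 7 < 70
add 12: running sum 19 < 70
add 2: running sum 21 < 70
add 10: running sum 31 < 70
add 1: running sum 32 < 70
add 3: running sum 35 < 70
add 11: running sum 46 < 70
add 11: running sum 57 < 70
add 2: running sum 59 < 70
add 7: running sum 66 < 70
add 6: shortest ending here [7, 12, 2, 10, 1, 3, 11, 11, 2, 7, 6] sum 72, len 11
add 5: shortest ending here [12, 2, 10, 1, 3, 11, 11, 2, 7, 6, 5] sum 70, len 11
add 10: shortest ending here [12, 2, 10, 1, 3, 11, 11, 2, 7, 6, 5, 10] sum 80, len 12
add 12: shortest ending here [10, 1, 3, 11, 11, 2, 7, 6, 5, 10, 12] sum 78, len 11
Shortest qualifying length: 11.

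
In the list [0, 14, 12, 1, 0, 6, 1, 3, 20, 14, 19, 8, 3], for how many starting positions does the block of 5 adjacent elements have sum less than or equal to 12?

0 14 12 1 0 → sum 27
14 12 1 0 6 → sum 33
12 1 0 6 1 → sum 20
1 0 6 1 3 → sum 11  ≤ 12 ✓
0 6 1 3 20 → sum 30
6 1 3 20 14 → sum 44
1 3 20 14 19 → sum 57
3 20 14 19 8 → sum 64
20 14 19 8 3 → sum 64
1 window satisfy the condition.

1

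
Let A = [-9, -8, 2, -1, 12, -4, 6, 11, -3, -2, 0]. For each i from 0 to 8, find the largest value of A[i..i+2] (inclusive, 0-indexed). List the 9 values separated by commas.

Sliding a size-3 window across the 11 values:
[-9, -8, 2] → max 2
[-8, 2, -1] → max 2
[2, -1, 12] → max 12
[-1, 12, -4] → max 12
[12, -4, 6] → max 12
[-4, 6, 11] → max 11
[6, 11, -3] → max 11
[11, -3, -2] → max 11
[-3, -2, 0] → max 0

2, 2, 12, 12, 12, 11, 11, 11, 0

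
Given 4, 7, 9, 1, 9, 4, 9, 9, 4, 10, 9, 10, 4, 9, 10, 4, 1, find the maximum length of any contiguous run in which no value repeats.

add 4: [4] len 1
add 7: [4, 7] len 2
add 9: [4, 7, 9] len 3
add 1: [4, 7, 9, 1] len 4
add 9 (repeat 9, move left end past it): [1, 9] len 2
add 4: [1, 9, 4] len 3
add 9 (repeat 9, move left end past it): [4, 9] len 2
add 9 (repeat 9, move left end past it): [9] len 1
add 4: [9, 4] len 2
add 10: [9, 4, 10] len 3
add 9 (repeat 9, move left end past it): [4, 10, 9] len 3
add 10 (repeat 10, move left end past it): [9, 10] len 2
add 4: [9, 10, 4] len 3
add 9 (repeat 9, move left end past it): [10, 4, 9] len 3
add 10 (repeat 10, move left end past it): [4, 9, 10] len 3
add 4 (repeat 4, move left end past it): [9, 10, 4] len 3
add 1: [9, 10, 4, 1] len 4
Longest all-distinct length: 4.

4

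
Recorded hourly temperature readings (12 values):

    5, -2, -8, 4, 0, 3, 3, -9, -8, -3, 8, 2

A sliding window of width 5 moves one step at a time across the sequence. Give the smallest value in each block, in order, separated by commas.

-8, -8, -8, -9, -9, -9, -9, -9

5 -2 -8 4 0 → min -8
-2 -8 4 0 3 → min -8
-8 4 0 3 3 → min -8
4 0 3 3 -9 → min -9
0 3 3 -9 -8 → min -9
3 3 -9 -8 -3 → min -9
3 -9 -8 -3 8 → min -9
-9 -8 -3 8 2 → min -9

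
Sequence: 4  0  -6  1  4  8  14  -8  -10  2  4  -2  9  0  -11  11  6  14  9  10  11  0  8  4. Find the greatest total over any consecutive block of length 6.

4 0 -6 1 4 8 → sum 11
0 -6 1 4 8 14 → sum 21
-6 1 4 8 14 -8 → sum 13
1 4 8 14 -8 -10 → sum 9
4 8 14 -8 -10 2 → sum 10
8 14 -8 -10 2 4 → sum 10
14 -8 -10 2 4 -2 → sum 0
-8 -10 2 4 -2 9 → sum -5
-10 2 4 -2 9 0 → sum 3
2 4 -2 9 0 -11 → sum 2
4 -2 9 0 -11 11 → sum 11
-2 9 0 -11 11 6 → sum 13
9 0 -11 11 6 14 → sum 29
0 -11 11 6 14 9 → sum 29
-11 11 6 14 9 10 → sum 39
11 6 14 9 10 11 → sum 61
6 14 9 10 11 0 → sum 50
14 9 10 11 0 8 → sum 52
9 10 11 0 8 4 → sum 42
Greatest of these is 61.

61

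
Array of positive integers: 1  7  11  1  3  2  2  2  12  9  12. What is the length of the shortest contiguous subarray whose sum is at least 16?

add 1: running sum 1 < 16
add 7: running sum 8 < 16
add 11: shortest ending here [7, 11] sum 18, len 2
add 1: shortest ending here [7, 11, 1] sum 19, len 3
add 3: shortest ending here [7, 11, 1, 3] sum 22, len 4
add 2: shortest ending here [11, 1, 3, 2] sum 17, len 4
add 2: shortest ending here [11, 1, 3, 2, 2] sum 19, len 5
add 2: shortest ending here [11, 1, 3, 2, 2, 2] sum 21, len 6
add 12: shortest ending here [2, 2, 12] sum 16, len 3
add 9: shortest ending here [12, 9] sum 21, len 2
add 12: shortest ending here [9, 12] sum 21, len 2
Shortest qualifying length: 2.

2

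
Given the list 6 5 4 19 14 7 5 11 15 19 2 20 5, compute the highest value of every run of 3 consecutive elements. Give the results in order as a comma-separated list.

6 5 4 → max 6
5 4 19 → max 19
4 19 14 → max 19
19 14 7 → max 19
14 7 5 → max 14
7 5 11 → max 11
5 11 15 → max 15
11 15 19 → max 19
15 19 2 → max 19
19 2 20 → max 20
2 20 5 → max 20

6, 19, 19, 19, 14, 11, 15, 19, 19, 20, 20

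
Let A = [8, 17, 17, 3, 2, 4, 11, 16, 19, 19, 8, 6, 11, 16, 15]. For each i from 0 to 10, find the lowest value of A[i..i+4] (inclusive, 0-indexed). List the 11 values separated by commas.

8 17 17 3 2 → min 2
17 17 3 2 4 → min 2
17 3 2 4 11 → min 2
3 2 4 11 16 → min 2
2 4 11 16 19 → min 2
4 11 16 19 19 → min 4
11 16 19 19 8 → min 8
16 19 19 8 6 → min 6
19 19 8 6 11 → min 6
19 8 6 11 16 → min 6
8 6 11 16 15 → min 6

2, 2, 2, 2, 2, 4, 8, 6, 6, 6, 6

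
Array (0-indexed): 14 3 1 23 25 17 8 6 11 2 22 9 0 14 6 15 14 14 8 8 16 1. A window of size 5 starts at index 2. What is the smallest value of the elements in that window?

1

Elements at indices 2..6: 1, 23, 25, 17, 8
min(1, 23, 25, 17, 8) = 1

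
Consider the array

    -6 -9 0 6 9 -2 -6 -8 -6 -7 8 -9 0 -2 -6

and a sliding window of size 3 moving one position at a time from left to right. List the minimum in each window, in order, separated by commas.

-9, -9, 0, -2, -6, -8, -8, -8, -7, -9, -9, -9, -6

(-6, -9, 0) → min -9
(-9, 0, 6) → min -9
(0, 6, 9) → min 0
(6, 9, -2) → min -2
(9, -2, -6) → min -6
(-2, -6, -8) → min -8
(-6, -8, -6) → min -8
(-8, -6, -7) → min -8
(-6, -7, 8) → min -7
(-7, 8, -9) → min -9
(8, -9, 0) → min -9
(-9, 0, -2) → min -9
(0, -2, -6) → min -6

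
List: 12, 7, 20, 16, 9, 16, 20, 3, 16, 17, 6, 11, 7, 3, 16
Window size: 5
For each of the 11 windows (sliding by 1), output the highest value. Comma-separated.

20, 20, 20, 20, 20, 20, 20, 17, 17, 17, 16

12 7 20 16 9 → max 20
7 20 16 9 16 → max 20
20 16 9 16 20 → max 20
16 9 16 20 3 → max 20
9 16 20 3 16 → max 20
16 20 3 16 17 → max 20
20 3 16 17 6 → max 20
3 16 17 6 11 → max 17
16 17 6 11 7 → max 17
17 6 11 7 3 → max 17
6 11 7 3 16 → max 16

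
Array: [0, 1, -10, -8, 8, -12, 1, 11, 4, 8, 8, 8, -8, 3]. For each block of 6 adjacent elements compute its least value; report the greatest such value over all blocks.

1

(0, 1, -10, -8, 8, -12) → min -12
(1, -10, -8, 8, -12, 1) → min -12
(-10, -8, 8, -12, 1, 11) → min -12
(-8, 8, -12, 1, 11, 4) → min -12
(8, -12, 1, 11, 4, 8) → min -12
(-12, 1, 11, 4, 8, 8) → min -12
(1, 11, 4, 8, 8, 8) → min 1
(11, 4, 8, 8, 8, -8) → min -8
(4, 8, 8, 8, -8, 3) → min -8
Greatest of these is 1.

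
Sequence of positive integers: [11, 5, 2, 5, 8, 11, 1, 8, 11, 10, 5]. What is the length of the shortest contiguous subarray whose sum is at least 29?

3

add 11: running sum 11 < 29
add 5: running sum 16 < 29
add 2: running sum 18 < 29
add 5: running sum 23 < 29
end 4: [11, 5, 2, 5, 8] sum 31, len 5
end 5: [5, 2, 5, 8, 11] sum 31, len 5
end 6: [5, 2, 5, 8, 11, 1] sum 32, len 6
end 7: [5, 8, 11, 1, 8] sum 33, len 5
end 8: [11, 1, 8, 11] sum 31, len 4
end 9: [8, 11, 10] sum 29, len 3
end 10: [8, 11, 10, 5] sum 34, len 4
Shortest qualifying length: 3.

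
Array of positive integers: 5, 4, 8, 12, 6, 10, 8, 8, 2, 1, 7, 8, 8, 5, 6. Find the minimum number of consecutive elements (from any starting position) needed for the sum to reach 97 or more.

15

add 5: running sum 5 < 97
add 4: running sum 9 < 97
add 8: running sum 17 < 97
add 12: running sum 29 < 97
add 6: running sum 35 < 97
add 10: running sum 45 < 97
add 8: running sum 53 < 97
add 8: running sum 61 < 97
add 2: running sum 63 < 97
add 1: running sum 64 < 97
add 7: running sum 71 < 97
add 8: running sum 79 < 97
add 8: running sum 87 < 97
add 5: running sum 92 < 97
add 6: shortest ending here [5, 4, 8, 12, 6, 10, 8, 8, 2, 1, 7, 8, 8, 5, 6] sum 98, len 15
Shortest qualifying length: 15.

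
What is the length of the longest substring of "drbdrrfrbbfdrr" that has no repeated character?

4

add d: [d] len 1
add r: [d, r] len 2
add b: [d, r, b] len 3
add d (repeat d, move left end past it): [r, b, d] len 3
add r (repeat r, move left end past it): [b, d, r] len 3
add r (repeat r, move left end past it): [r] len 1
add f: [r, f] len 2
add r (repeat r, move left end past it): [f, r] len 2
add b: [f, r, b] len 3
add b (repeat b, move left end past it): [b] len 1
add f: [b, f] len 2
add d: [b, f, d] len 3
add r: [b, f, d, r] len 4
add r (repeat r, move left end past it): [r] len 1
Longest all-distinct length: 4.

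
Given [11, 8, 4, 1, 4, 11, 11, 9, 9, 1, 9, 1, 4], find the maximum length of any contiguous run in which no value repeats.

add 11: [11] len 1
add 8: [11, 8] len 2
add 4: [11, 8, 4] len 3
add 1: [11, 8, 4, 1] len 4
add 4 (repeat 4, move left end past it): [1, 4] len 2
add 11: [1, 4, 11] len 3
add 11 (repeat 11, move left end past it): [11] len 1
add 9: [11, 9] len 2
add 9 (repeat 9, move left end past it): [9] len 1
add 1: [9, 1] len 2
add 9 (repeat 9, move left end past it): [1, 9] len 2
add 1 (repeat 1, move left end past it): [9, 1] len 2
add 4: [9, 1, 4] len 3
Longest all-distinct length: 4.

4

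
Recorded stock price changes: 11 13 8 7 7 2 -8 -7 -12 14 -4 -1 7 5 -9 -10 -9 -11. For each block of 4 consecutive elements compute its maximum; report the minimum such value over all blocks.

-9

11 13 8 7 → max 13
13 8 7 7 → max 13
8 7 7 2 → max 8
7 7 2 -8 → max 7
7 2 -8 -7 → max 7
2 -8 -7 -12 → max 2
-8 -7 -12 14 → max 14
-7 -12 14 -4 → max 14
-12 14 -4 -1 → max 14
14 -4 -1 7 → max 14
-4 -1 7 5 → max 7
-1 7 5 -9 → max 7
7 5 -9 -10 → max 7
5 -9 -10 -9 → max 5
-9 -10 -9 -11 → max -9
Minimum of these is -9.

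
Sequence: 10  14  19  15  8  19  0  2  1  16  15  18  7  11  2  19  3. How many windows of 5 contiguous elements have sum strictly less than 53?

6

10 14 19 15 8 → sum 66
14 19 15 8 19 → sum 75
19 15 8 19 0 → sum 61
15 8 19 0 2 → sum 44  < 53 ✓
8 19 0 2 1 → sum 30  < 53 ✓
19 0 2 1 16 → sum 38  < 53 ✓
0 2 1 16 15 → sum 34  < 53 ✓
2 1 16 15 18 → sum 52  < 53 ✓
1 16 15 18 7 → sum 57
16 15 18 7 11 → sum 67
15 18 7 11 2 → sum 53
18 7 11 2 19 → sum 57
7 11 2 19 3 → sum 42  < 53 ✓
6 windows satisfy the condition.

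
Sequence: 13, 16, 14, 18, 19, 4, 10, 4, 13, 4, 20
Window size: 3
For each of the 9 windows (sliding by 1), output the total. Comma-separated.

43, 48, 51, 41, 33, 18, 27, 21, 37

[13, 16, 14] → sum 43
[16, 14, 18] → sum 48
[14, 18, 19] → sum 51
[18, 19, 4] → sum 41
[19, 4, 10] → sum 33
[4, 10, 4] → sum 18
[10, 4, 13] → sum 27
[4, 13, 4] → sum 21
[13, 4, 20] → sum 37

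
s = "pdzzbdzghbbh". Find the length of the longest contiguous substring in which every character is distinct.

5

add p: [p] len 1
add d: [p, d] len 2
add z: [p, d, z] len 3
add z (repeat z, move left end past it): [z] len 1
add b: [z, b] len 2
add d: [z, b, d] len 3
add z (repeat z, move left end past it): [b, d, z] len 3
add g: [b, d, z, g] len 4
add h: [b, d, z, g, h] len 5
add b (repeat b, move left end past it): [d, z, g, h, b] len 5
add b (repeat b, move left end past it): [b] len 1
add h: [b, h] len 2
Longest all-distinct length: 5.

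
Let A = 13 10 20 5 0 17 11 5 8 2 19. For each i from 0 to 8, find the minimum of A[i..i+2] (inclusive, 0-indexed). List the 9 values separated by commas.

13 10 20 → min 10
10 20 5 → min 5
20 5 0 → min 0
5 0 17 → min 0
0 17 11 → min 0
17 11 5 → min 5
11 5 8 → min 5
5 8 2 → min 2
8 2 19 → min 2

10, 5, 0, 0, 0, 5, 5, 2, 2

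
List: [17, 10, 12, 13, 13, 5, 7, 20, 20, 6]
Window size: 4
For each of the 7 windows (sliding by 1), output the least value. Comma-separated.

(17, 10, 12, 13) → min 10
(10, 12, 13, 13) → min 10
(12, 13, 13, 5) → min 5
(13, 13, 5, 7) → min 5
(13, 5, 7, 20) → min 5
(5, 7, 20, 20) → min 5
(7, 20, 20, 6) → min 6

10, 10, 5, 5, 5, 5, 6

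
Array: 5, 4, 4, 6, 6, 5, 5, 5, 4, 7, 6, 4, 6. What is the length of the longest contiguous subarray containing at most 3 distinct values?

[5] 1 distinct, len 1
[5, 4] 2 distinct, len 2
[5, 4, 4] 2 distinct, len 3
[5, 4, 4, 6] 3 distinct, len 4
[5, 4, 4, 6, 6] 3 distinct, len 5
[5, 4, 4, 6, 6, 5] 3 distinct, len 6
[5, 4, 4, 6, 6, 5, 5] 3 distinct, len 7
[5, 4, 4, 6, 6, 5, 5, 5] 3 distinct, len 8
[5, 4, 4, 6, 6, 5, 5, 5, 4] 3 distinct, len 9
[5, 5, 5, 4, 7] 3 distinct, len 5
[4, 7, 6] 3 distinct, len 3
[4, 7, 6, 4] 3 distinct, len 4
[4, 7, 6, 4, 6] 3 distinct, len 5
Longest length with ≤3 distinct: 9.

9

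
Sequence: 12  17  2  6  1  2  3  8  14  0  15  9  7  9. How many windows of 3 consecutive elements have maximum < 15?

7

[12, 17, 2] → max 17
[17, 2, 6] → max 17
[2, 6, 1] → max 6  < 15 ✓
[6, 1, 2] → max 6  < 15 ✓
[1, 2, 3] → max 3  < 15 ✓
[2, 3, 8] → max 8  < 15 ✓
[3, 8, 14] → max 14  < 15 ✓
[8, 14, 0] → max 14  < 15 ✓
[14, 0, 15] → max 15
[0, 15, 9] → max 15
[15, 9, 7] → max 15
[9, 7, 9] → max 9  < 15 ✓
7 windows satisfy the condition.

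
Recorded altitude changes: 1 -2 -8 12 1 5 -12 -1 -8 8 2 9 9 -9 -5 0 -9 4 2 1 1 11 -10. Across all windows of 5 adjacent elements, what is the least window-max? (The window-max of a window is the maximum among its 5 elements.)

Each size-5 window and its max:
1 -2 -8 12 1 → max 12
-2 -8 12 1 5 → max 12
-8 12 1 5 -12 → max 12
12 1 5 -12 -1 → max 12
1 5 -12 -1 -8 → max 5
5 -12 -1 -8 8 → max 8
-12 -1 -8 8 2 → max 8
-1 -8 8 2 9 → max 9
-8 8 2 9 9 → max 9
8 2 9 9 -9 → max 9
2 9 9 -9 -5 → max 9
9 9 -9 -5 0 → max 9
9 -9 -5 0 -9 → max 9
-9 -5 0 -9 4 → max 4
-5 0 -9 4 2 → max 4
0 -9 4 2 1 → max 4
-9 4 2 1 1 → max 4
4 2 1 1 11 → max 11
2 1 1 11 -10 → max 11
Least of these is 4.

4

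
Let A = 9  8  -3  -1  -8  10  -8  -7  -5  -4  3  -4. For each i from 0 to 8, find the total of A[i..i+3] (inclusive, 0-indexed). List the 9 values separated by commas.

9 8 -3 -1 → sum 13
8 -3 -1 -8 → sum -4
-3 -1 -8 10 → sum -2
-1 -8 10 -8 → sum -7
-8 10 -8 -7 → sum -13
10 -8 -7 -5 → sum -10
-8 -7 -5 -4 → sum -24
-7 -5 -4 3 → sum -13
-5 -4 3 -4 → sum -10

13, -4, -2, -7, -13, -10, -24, -13, -10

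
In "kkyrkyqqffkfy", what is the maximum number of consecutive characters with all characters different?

[k] len 1
[k] len 1
[k, y] len 2
[k, y, r] len 3
[y, r, k] len 3
[r, k, y] len 3
[r, k, y, q] len 4
[q] len 1
[q, f] len 2
[f] len 1
[f, k] len 2
[k, f] len 2
[k, f, y] len 3
Longest all-distinct length: 4.

4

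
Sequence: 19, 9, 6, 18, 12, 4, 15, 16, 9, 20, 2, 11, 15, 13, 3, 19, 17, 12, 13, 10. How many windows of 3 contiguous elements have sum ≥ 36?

[19, 9, 6] → sum 34
[9, 6, 18] → sum 33
[6, 18, 12] → sum 36  ≥ 36 ✓
[18, 12, 4] → sum 34
[12, 4, 15] → sum 31
[4, 15, 16] → sum 35
[15, 16, 9] → sum 40  ≥ 36 ✓
[16, 9, 20] → sum 45  ≥ 36 ✓
[9, 20, 2] → sum 31
[20, 2, 11] → sum 33
[2, 11, 15] → sum 28
[11, 15, 13] → sum 39  ≥ 36 ✓
[15, 13, 3] → sum 31
[13, 3, 19] → sum 35
[3, 19, 17] → sum 39  ≥ 36 ✓
[19, 17, 12] → sum 48  ≥ 36 ✓
[17, 12, 13] → sum 42  ≥ 36 ✓
[12, 13, 10] → sum 35
7 windows satisfy the condition.

7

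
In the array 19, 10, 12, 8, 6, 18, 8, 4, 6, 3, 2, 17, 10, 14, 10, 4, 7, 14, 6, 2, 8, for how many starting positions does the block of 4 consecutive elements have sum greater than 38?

[19, 10, 12, 8] → sum 49  > 38 ✓
[10, 12, 8, 6] → sum 36
[12, 8, 6, 18] → sum 44  > 38 ✓
[8, 6, 18, 8] → sum 40  > 38 ✓
[6, 18, 8, 4] → sum 36
[18, 8, 4, 6] → sum 36
[8, 4, 6, 3] → sum 21
[4, 6, 3, 2] → sum 15
[6, 3, 2, 17] → sum 28
[3, 2, 17, 10] → sum 32
[2, 17, 10, 14] → sum 43  > 38 ✓
[17, 10, 14, 10] → sum 51  > 38 ✓
[10, 14, 10, 4] → sum 38
[14, 10, 4, 7] → sum 35
[10, 4, 7, 14] → sum 35
[4, 7, 14, 6] → sum 31
[7, 14, 6, 2] → sum 29
[14, 6, 2, 8] → sum 30
5 windows satisfy the condition.

5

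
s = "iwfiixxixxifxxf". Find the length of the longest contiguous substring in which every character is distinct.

add i: [i] len 1
add w: [i, w] len 2
add f: [i, w, f] len 3
add i (repeat i, move left end past it): [w, f, i] len 3
add i (repeat i, move left end past it): [i] len 1
add x: [i, x] len 2
add x (repeat x, move left end past it): [x] len 1
add i: [x, i] len 2
add x (repeat x, move left end past it): [i, x] len 2
add x (repeat x, move left end past it): [x] len 1
add i: [x, i] len 2
add f: [x, i, f] len 3
add x (repeat x, move left end past it): [i, f, x] len 3
add x (repeat x, move left end past it): [x] len 1
add f: [x, f] len 2
Longest all-distinct length: 3.

3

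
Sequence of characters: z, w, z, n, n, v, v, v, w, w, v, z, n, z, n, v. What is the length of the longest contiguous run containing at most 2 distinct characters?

Extend right; when distinct count exceeds 2, shrink from the left:
add z: window [z] (1 distinct), len 1
add w: window [z, w] (2 distinct), len 2
add z: window [z, w, z] (2 distinct), len 3
add n: window [z, n] (2 distinct), len 2
add n: window [z, n, n] (2 distinct), len 3
add v: window [n, n, v] (2 distinct), len 3
add v: window [n, n, v, v] (2 distinct), len 4
add v: window [n, n, v, v, v] (2 distinct), len 5
add w: window [v, v, v, w] (2 distinct), len 4
add w: window [v, v, v, w, w] (2 distinct), len 5
add v: window [v, v, v, w, w, v] (2 distinct), len 6
add z: window [v, z] (2 distinct), len 2
add n: window [z, n] (2 distinct), len 2
add z: window [z, n, z] (2 distinct), len 3
add n: window [z, n, z, n] (2 distinct), len 4
add v: window [n, v] (2 distinct), len 2
Longest length with ≤2 distinct: 6.

6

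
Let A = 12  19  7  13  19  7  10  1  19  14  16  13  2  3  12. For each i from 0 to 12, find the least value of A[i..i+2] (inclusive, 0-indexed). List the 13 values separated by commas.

[12, 19, 7] → min 7
[19, 7, 13] → min 7
[7, 13, 19] → min 7
[13, 19, 7] → min 7
[19, 7, 10] → min 7
[7, 10, 1] → min 1
[10, 1, 19] → min 1
[1, 19, 14] → min 1
[19, 14, 16] → min 14
[14, 16, 13] → min 13
[16, 13, 2] → min 2
[13, 2, 3] → min 2
[2, 3, 12] → min 2

7, 7, 7, 7, 7, 1, 1, 1, 14, 13, 2, 2, 2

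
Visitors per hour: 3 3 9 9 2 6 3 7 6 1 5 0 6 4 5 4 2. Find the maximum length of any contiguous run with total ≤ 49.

12

add 3: [3] sum 3, len 1
add 3: [3, 3] sum 6, len 2
add 9: [3, 3, 9] sum 15, len 3
add 9: [3, 3, 9, 9] sum 24, len 4
add 2: [3, 3, 9, 9, 2] sum 26, len 5
add 6: [3, 3, 9, 9, 2, 6] sum 32, len 6
add 3: [3, 3, 9, 9, 2, 6, 3] sum 35, len 7
add 7: [3, 3, 9, 9, 2, 6, 3, 7] sum 42, len 8
add 6: [3, 3, 9, 9, 2, 6, 3, 7, 6] sum 48, len 9
add 1: [3, 3, 9, 9, 2, 6, 3, 7, 6, 1] sum 49, len 10
add 5: [9, 9, 2, 6, 3, 7, 6, 1, 5] sum 48, len 9
add 0: [9, 9, 2, 6, 3, 7, 6, 1, 5, 0] sum 48, len 10
add 6: [9, 2, 6, 3, 7, 6, 1, 5, 0, 6] sum 45, len 10
add 4: [9, 2, 6, 3, 7, 6, 1, 5, 0, 6, 4] sum 49, len 11
add 5: [2, 6, 3, 7, 6, 1, 5, 0, 6, 4, 5] sum 45, len 11
add 4: [2, 6, 3, 7, 6, 1, 5, 0, 6, 4, 5, 4] sum 49, len 12
add 2: [6, 3, 7, 6, 1, 5, 0, 6, 4, 5, 4, 2] sum 49, len 12
Longest length seen: 12.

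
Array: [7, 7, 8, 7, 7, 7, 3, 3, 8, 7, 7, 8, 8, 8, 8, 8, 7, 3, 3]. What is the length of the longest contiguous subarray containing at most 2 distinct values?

Extend right; when distinct count exceeds 2, shrink from the left:
[7] 1 distinct, len 1
[7, 7] 1 distinct, len 2
[7, 7, 8] 2 distinct, len 3
[7, 7, 8, 7] 2 distinct, len 4
[7, 7, 8, 7, 7] 2 distinct, len 5
[7, 7, 8, 7, 7, 7] 2 distinct, len 6
[7, 7, 7, 3] 2 distinct, len 4
[7, 7, 7, 3, 3] 2 distinct, len 5
[3, 3, 8] 2 distinct, len 3
[8, 7] 2 distinct, len 2
[8, 7, 7] 2 distinct, len 3
[8, 7, 7, 8] 2 distinct, len 4
[8, 7, 7, 8, 8] 2 distinct, len 5
[8, 7, 7, 8, 8, 8] 2 distinct, len 6
[8, 7, 7, 8, 8, 8, 8] 2 distinct, len 7
[8, 7, 7, 8, 8, 8, 8, 8] 2 distinct, len 8
[8, 7, 7, 8, 8, 8, 8, 8, 7] 2 distinct, len 9
[7, 3] 2 distinct, len 2
[7, 3, 3] 2 distinct, len 3
Longest length with ≤2 distinct: 9.

9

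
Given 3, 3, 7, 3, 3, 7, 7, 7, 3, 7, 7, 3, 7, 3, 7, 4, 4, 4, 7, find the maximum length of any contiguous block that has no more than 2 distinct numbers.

15

Extend right; when distinct count exceeds 2, shrink from the left:
add 3: window [3] (1 distinct), len 1
add 3: window [3, 3] (1 distinct), len 2
add 7: window [3, 3, 7] (2 distinct), len 3
add 3: window [3, 3, 7, 3] (2 distinct), len 4
add 3: window [3, 3, 7, 3, 3] (2 distinct), len 5
add 7: window [3, 3, 7, 3, 3, 7] (2 distinct), len 6
add 7: window [3, 3, 7, 3, 3, 7, 7] (2 distinct), len 7
add 7: window [3, 3, 7, 3, 3, 7, 7, 7] (2 distinct), len 8
add 3: window [3, 3, 7, 3, 3, 7, 7, 7, 3] (2 distinct), len 9
add 7: window [3, 3, 7, 3, 3, 7, 7, 7, 3, 7] (2 distinct), len 10
add 7: window [3, 3, 7, 3, 3, 7, 7, 7, 3, 7, 7] (2 distinct), len 11
add 3: window [3, 3, 7, 3, 3, 7, 7, 7, 3, 7, 7, 3] (2 distinct), len 12
add 7: window [3, 3, 7, 3, 3, 7, 7, 7, 3, 7, 7, 3, 7] (2 distinct), len 13
add 3: window [3, 3, 7, 3, 3, 7, 7, 7, 3, 7, 7, 3, 7, 3] (2 distinct), len 14
add 7: window [3, 3, 7, 3, 3, 7, 7, 7, 3, 7, 7, 3, 7, 3, 7] (2 distinct), len 15
add 4: window [7, 4] (2 distinct), len 2
add 4: window [7, 4, 4] (2 distinct), len 3
add 4: window [7, 4, 4, 4] (2 distinct), len 4
add 7: window [7, 4, 4, 4, 7] (2 distinct), len 5
Longest length with ≤2 distinct: 15.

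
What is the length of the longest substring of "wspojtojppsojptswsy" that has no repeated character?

add w: [w] len 1
add s: [w, s] len 2
add p: [w, s, p] len 3
add o: [w, s, p, o] len 4
add j: [w, s, p, o, j] len 5
add t: [w, s, p, o, j, t] len 6
add o (repeat o, move left end past it): [j, t, o] len 3
add j (repeat j, move left end past it): [t, o, j] len 3
add p: [t, o, j, p] len 4
add p (repeat p, move left end past it): [p] len 1
add s: [p, s] len 2
add o: [p, s, o] len 3
add j: [p, s, o, j] len 4
add p (repeat p, move left end past it): [s, o, j, p] len 4
add t: [s, o, j, p, t] len 5
add s (repeat s, move left end past it): [o, j, p, t, s] len 5
add w: [o, j, p, t, s, w] len 6
add s (repeat s, move left end past it): [w, s] len 2
add y: [w, s, y] len 3
Longest all-distinct length: 6.

6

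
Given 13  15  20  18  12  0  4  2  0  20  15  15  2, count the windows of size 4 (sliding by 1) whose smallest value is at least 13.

13 15 20 18 → min 13  ≥ 13 ✓
15 20 18 12 → min 12
20 18 12 0 → min 0
18 12 0 4 → min 0
12 0 4 2 → min 0
0 4 2 0 → min 0
4 2 0 20 → min 0
2 0 20 15 → min 0
0 20 15 15 → min 0
20 15 15 2 → min 2
1 window satisfy the condition.

1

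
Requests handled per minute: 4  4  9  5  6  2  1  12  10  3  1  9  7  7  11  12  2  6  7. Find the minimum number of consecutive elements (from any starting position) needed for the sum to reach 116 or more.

Extend right; whenever the sum reaches 116, record the length and shrink from the left:
add 4: running sum 4 < 116
add 4: running sum 8 < 116
add 9: running sum 17 < 116
add 5: running sum 22 < 116
add 6: running sum 28 < 116
add 2: running sum 30 < 116
add 1: running sum 31 < 116
add 12: running sum 43 < 116
add 10: running sum 53 < 116
add 3: running sum 56 < 116
add 1: running sum 57 < 116
add 9: running sum 66 < 116
add 7: running sum 73 < 116
add 7: running sum 80 < 116
add 11: running sum 91 < 116
add 12: running sum 103 < 116
add 2: running sum 105 < 116
add 6: running sum 111 < 116
end 18: [4, 4, 9, 5, 6, 2, 1, 12, 10, 3, 1, 9, 7, 7, 11, 12, 2, 6, 7] sum 118, len 19
Shortest qualifying length: 19.

19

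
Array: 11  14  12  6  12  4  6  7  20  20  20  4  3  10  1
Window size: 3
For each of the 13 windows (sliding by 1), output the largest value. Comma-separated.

14, 14, 12, 12, 12, 7, 20, 20, 20, 20, 20, 10, 10

(11, 14, 12) → max 14
(14, 12, 6) → max 14
(12, 6, 12) → max 12
(6, 12, 4) → max 12
(12, 4, 6) → max 12
(4, 6, 7) → max 7
(6, 7, 20) → max 20
(7, 20, 20) → max 20
(20, 20, 20) → max 20
(20, 20, 4) → max 20
(20, 4, 3) → max 20
(4, 3, 10) → max 10
(3, 10, 1) → max 10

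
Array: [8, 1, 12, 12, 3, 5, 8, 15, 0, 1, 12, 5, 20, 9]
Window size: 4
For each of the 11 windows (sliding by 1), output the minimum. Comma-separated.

1, 1, 3, 3, 3, 0, 0, 0, 0, 1, 5

8 1 12 12 → min 1
1 12 12 3 → min 1
12 12 3 5 → min 3
12 3 5 8 → min 3
3 5 8 15 → min 3
5 8 15 0 → min 0
8 15 0 1 → min 0
15 0 1 12 → min 0
0 1 12 5 → min 0
1 12 5 20 → min 1
12 5 20 9 → min 5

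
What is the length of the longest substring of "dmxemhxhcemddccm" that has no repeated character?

6

[d] len 1
[d, m] len 2
[d, m, x] len 3
[d, m, x, e] len 4
[x, e, m] len 3
[x, e, m, h] len 4
[e, m, h, x] len 4
[x, h] len 2
[x, h, c] len 3
[x, h, c, e] len 4
[x, h, c, e, m] len 5
[x, h, c, e, m, d] len 6
[d] len 1
[d, c] len 2
[c] len 1
[c, m] len 2
Longest all-distinct length: 6.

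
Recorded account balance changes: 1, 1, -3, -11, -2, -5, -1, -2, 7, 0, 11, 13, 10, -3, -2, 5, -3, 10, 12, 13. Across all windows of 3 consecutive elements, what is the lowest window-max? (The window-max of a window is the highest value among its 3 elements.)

[1, 1, -3] → max 1
[1, -3, -11] → max 1
[-3, -11, -2] → max -2
[-11, -2, -5] → max -2
[-2, -5, -1] → max -1
[-5, -1, -2] → max -1
[-1, -2, 7] → max 7
[-2, 7, 0] → max 7
[7, 0, 11] → max 11
[0, 11, 13] → max 13
[11, 13, 10] → max 13
[13, 10, -3] → max 13
[10, -3, -2] → max 10
[-3, -2, 5] → max 5
[-2, 5, -3] → max 5
[5, -3, 10] → max 10
[-3, 10, 12] → max 12
[10, 12, 13] → max 13
Lowest of these is -2.

-2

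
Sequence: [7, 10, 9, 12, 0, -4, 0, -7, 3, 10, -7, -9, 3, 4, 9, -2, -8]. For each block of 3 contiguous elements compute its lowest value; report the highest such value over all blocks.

9

7 10 9 → min 7
10 9 12 → min 9
9 12 0 → min 0
12 0 -4 → min -4
0 -4 0 → min -4
-4 0 -7 → min -7
0 -7 3 → min -7
-7 3 10 → min -7
3 10 -7 → min -7
10 -7 -9 → min -9
-7 -9 3 → min -9
-9 3 4 → min -9
3 4 9 → min 3
4 9 -2 → min -2
9 -2 -8 → min -8
Highest of these is 9.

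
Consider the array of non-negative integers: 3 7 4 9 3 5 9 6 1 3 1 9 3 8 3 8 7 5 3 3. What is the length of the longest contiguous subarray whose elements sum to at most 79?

16

add 3: [3] sum 3, len 1
add 7: [3, 7] sum 10, len 2
add 4: [3, 7, 4] sum 14, len 3
add 9: [3, 7, 4, 9] sum 23, len 4
add 3: [3, 7, 4, 9, 3] sum 26, len 5
add 5: [3, 7, 4, 9, 3, 5] sum 31, len 6
add 9: [3, 7, 4, 9, 3, 5, 9] sum 40, len 7
add 6: [3, 7, 4, 9, 3, 5, 9, 6] sum 46, len 8
add 1: [3, 7, 4, 9, 3, 5, 9, 6, 1] sum 47, len 9
add 3: [3, 7, 4, 9, 3, 5, 9, 6, 1, 3] sum 50, len 10
add 1: [3, 7, 4, 9, 3, 5, 9, 6, 1, 3, 1] sum 51, len 11
add 9: [3, 7, 4, 9, 3, 5, 9, 6, 1, 3, 1, 9] sum 60, len 12
add 3: [3, 7, 4, 9, 3, 5, 9, 6, 1, 3, 1, 9, 3] sum 63, len 13
add 8: [3, 7, 4, 9, 3, 5, 9, 6, 1, 3, 1, 9, 3, 8] sum 71, len 14
add 3: [3, 7, 4, 9, 3, 5, 9, 6, 1, 3, 1, 9, 3, 8, 3] sum 74, len 15
add 8: [7, 4, 9, 3, 5, 9, 6, 1, 3, 1, 9, 3, 8, 3, 8] sum 79, len 15
add 7: [4, 9, 3, 5, 9, 6, 1, 3, 1, 9, 3, 8, 3, 8, 7] sum 79, len 15
add 5: [3, 5, 9, 6, 1, 3, 1, 9, 3, 8, 3, 8, 7, 5] sum 71, len 14
add 3: [3, 5, 9, 6, 1, 3, 1, 9, 3, 8, 3, 8, 7, 5, 3] sum 74, len 15
add 3: [3, 5, 9, 6, 1, 3, 1, 9, 3, 8, 3, 8, 7, 5, 3, 3] sum 77, len 16
Longest length seen: 16.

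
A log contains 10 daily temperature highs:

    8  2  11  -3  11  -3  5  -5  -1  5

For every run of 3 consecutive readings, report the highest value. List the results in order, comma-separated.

11, 11, 11, 11, 11, 5, 5, 5

8 2 11 → max 11
2 11 -3 → max 11
11 -3 11 → max 11
-3 11 -3 → max 11
11 -3 5 → max 11
-3 5 -5 → max 5
5 -5 -1 → max 5
-5 -1 5 → max 5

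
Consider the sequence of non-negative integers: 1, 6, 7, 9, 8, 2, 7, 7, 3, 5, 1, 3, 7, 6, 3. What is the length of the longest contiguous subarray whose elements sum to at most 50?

10

[1] sum 1 len 1
[1, 6] sum 7 len 2
[1, 6, 7] sum 14 len 3
[1, 6, 7, 9] sum 23 len 4
[1, 6, 7, 9, 8] sum 31 len 5
[1, 6, 7, 9, 8, 2] sum 33 len 6
[1, 6, 7, 9, 8, 2, 7] sum 40 len 7
[1, 6, 7, 9, 8, 2, 7, 7] sum 47 len 8
[1, 6, 7, 9, 8, 2, 7, 7, 3] sum 50 len 9
[7, 9, 8, 2, 7, 7, 3, 5] sum 48 len 8
[7, 9, 8, 2, 7, 7, 3, 5, 1] sum 49 len 9
[9, 8, 2, 7, 7, 3, 5, 1, 3] sum 45 len 9
[8, 2, 7, 7, 3, 5, 1, 3, 7] sum 43 len 9
[8, 2, 7, 7, 3, 5, 1, 3, 7, 6] sum 49 len 10
[2, 7, 7, 3, 5, 1, 3, 7, 6, 3] sum 44 len 10
Longest length seen: 10.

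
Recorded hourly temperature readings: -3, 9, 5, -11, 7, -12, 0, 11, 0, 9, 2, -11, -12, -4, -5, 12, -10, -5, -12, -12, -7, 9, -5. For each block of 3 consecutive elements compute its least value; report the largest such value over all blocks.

Each size-3 window and its min:
-3 9 5 → min -3
9 5 -11 → min -11
5 -11 7 → min -11
-11 7 -12 → min -12
7 -12 0 → min -12
-12 0 11 → min -12
0 11 0 → min 0
11 0 9 → min 0
0 9 2 → min 0
9 2 -11 → min -11
2 -11 -12 → min -12
-11 -12 -4 → min -12
-12 -4 -5 → min -12
-4 -5 12 → min -5
-5 12 -10 → min -10
12 -10 -5 → min -10
-10 -5 -12 → min -12
-5 -12 -12 → min -12
-12 -12 -7 → min -12
-12 -7 9 → min -12
-7 9 -5 → min -7
Largest of these is 0.

0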